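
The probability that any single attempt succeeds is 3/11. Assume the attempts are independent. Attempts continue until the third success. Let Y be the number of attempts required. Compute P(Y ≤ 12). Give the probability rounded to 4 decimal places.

Finishing within 12 attempts ⇔ at least 3 successes in the first 12. With X ~ Binomial(12, 0.272727), P(Y ≤ 12) = 1 − P(X ≤ 2).
  k=0: C(12,0)·0.272727^0·0.727273^12 = 0.021896
  k=1: C(12,1)·0.272727^1·0.727273^11 = 0.098533
  k=2: C(12,2)·0.272727^2·0.727273^10 = 0.203224
1 − 0.323652 = 0.676348

0.6763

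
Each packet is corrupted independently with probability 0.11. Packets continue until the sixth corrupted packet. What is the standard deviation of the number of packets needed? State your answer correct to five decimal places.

Y = total packets until the sixth success; negative binomial with r=6, p=0.11.
SD(Y) = √[r(1−p)/p²] = √(441.3223140) = 21.0076727

21.00767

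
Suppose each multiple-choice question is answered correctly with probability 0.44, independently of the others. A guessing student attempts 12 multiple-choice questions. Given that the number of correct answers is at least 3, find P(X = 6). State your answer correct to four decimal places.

X ~ Binomial(12, 0.44). Want P(X=6 | X≥3) = P(X=6) / P(X≥3).
P(X=6) = C(12,6)·0.44^6·0.56^6 = 0.206784
P(X≥3) = 1 − 0.000951 − 0.008968 − 0.038755 = 0.951326
Ratio = 0.206784 / 0.951326 = 0.217364

0.2174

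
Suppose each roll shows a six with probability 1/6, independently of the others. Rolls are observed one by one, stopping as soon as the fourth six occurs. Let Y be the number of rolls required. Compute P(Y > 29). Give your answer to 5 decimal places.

0.26425

Needing more than 29 rolls ⇔ fewer than 4 successes in the first 29. With X ~ Binomial(29, 0.166667), P(Y > 29) = P(X ≤ 3).
  k=0: C(29,0)·0.166667^0·0.833333^29 = 0.0050553
  k=1: C(29,1)·0.166667^1·0.833333^28 = 0.0293205
  k=2: C(29,2)·0.166667^2·0.833333^27 = 0.0820975
  k=3: C(29,3)·0.166667^3·0.833333^26 = 0.1477755
P(X ≤ 3) = 0.2642488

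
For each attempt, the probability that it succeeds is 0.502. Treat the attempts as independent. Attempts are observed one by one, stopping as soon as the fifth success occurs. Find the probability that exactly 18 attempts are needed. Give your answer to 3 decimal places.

Y = trial on which the fifth success occurs; negative binomial, r=5, p=0.502.
P(Y=18) = C(17,4) · p^5 · (1−p)^13
= 2380 · 0.03188 · 0.00011587 = 0.00879

0.009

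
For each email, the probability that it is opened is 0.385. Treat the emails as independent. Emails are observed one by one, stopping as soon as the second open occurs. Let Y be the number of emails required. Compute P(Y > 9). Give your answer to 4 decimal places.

Needing more than 9 emails ⇔ fewer than 2 successes in the first 9. With X ~ Binomial(9, 0.385), P(Y > 9) = P(X ≤ 1).
  k=0: C(9,0)·0.385^0·0.615^9 = 0.012586
  k=1: C(9,1)·0.385^1·0.615^8 = 0.070909
P(X ≤ 1) = 0.083495

0.0835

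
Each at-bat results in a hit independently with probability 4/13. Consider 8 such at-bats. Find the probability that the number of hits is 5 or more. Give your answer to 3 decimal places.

X ~ Binomial(8, 0.307692); P(X ≥ 5) = Σ C(8,k) p^k (1−p)^(8−k) over k:
  k=5: C(8,5)·0.307692^5·0.692308^3 = 0.05125
  k=6: C(8,6)·0.307692^6·0.692308^2 = 0.01139
  k=7: C(8,7)·0.307692^7·0.692308^1 = 0.00145
  k=8: C(8,8)·0.307692^8·0.692308^0 = 0.00008
Total = 0.06416

0.064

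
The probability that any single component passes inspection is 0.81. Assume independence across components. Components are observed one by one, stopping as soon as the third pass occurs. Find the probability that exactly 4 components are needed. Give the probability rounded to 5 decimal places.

0.30292

Y = trial on which the third success occurs; negative binomial, r=3, p=0.81.
P(Y=4) = C(3,2) · p^3 · (1−p)^1
= 3 · 0.53144 · 0.19 = 0.3029214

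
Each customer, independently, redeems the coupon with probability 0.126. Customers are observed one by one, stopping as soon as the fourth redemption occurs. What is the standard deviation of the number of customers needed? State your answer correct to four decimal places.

14.8394

Y = total customers until the fourth success; negative binomial with r=4, p=0.126.
SD(Y) = √[r(1−p)/p²] = √(220.206601) = 14.839360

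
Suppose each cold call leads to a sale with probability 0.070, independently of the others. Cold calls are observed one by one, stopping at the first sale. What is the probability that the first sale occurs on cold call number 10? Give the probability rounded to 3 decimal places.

0.036

Geometric (trials to first success), p = 0.07.
P(Y = 10) = (1−p)^9 · p = 0.52041 · 0.07 = 0.03643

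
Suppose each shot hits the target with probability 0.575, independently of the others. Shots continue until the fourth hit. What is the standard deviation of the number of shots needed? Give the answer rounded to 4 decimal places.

2.2675

Y = total shots until the fourth success; negative binomial with r=4, p=0.575.
SD(Y) = √[r(1−p)/p²] = √(5.141777) = 2.267549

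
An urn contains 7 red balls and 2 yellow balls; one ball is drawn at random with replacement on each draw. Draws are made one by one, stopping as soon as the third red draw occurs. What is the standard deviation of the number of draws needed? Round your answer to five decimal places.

Y = total draws until the third success; negative binomial with r=3, p=0.777778.
SD(Y) = √[r(1−p)/p²] = √(1.1020408) = 1.0497813

1.04978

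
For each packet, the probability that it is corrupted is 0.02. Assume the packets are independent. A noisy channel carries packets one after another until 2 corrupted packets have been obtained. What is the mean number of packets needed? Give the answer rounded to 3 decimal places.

Y = total packets until the second success; negative binomial with r=2, p=0.02.
E[Y] = r / p = 2 / 0.02 = 100.00000

100.000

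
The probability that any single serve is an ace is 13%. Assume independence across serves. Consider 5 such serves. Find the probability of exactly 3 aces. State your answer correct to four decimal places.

0.0166

X ~ Binomial(n=5, p=0.13).
P(X=3) = C(5,3) · p^3 · (1−p)^2
= 10 · 0.002197 · 0.7569 = 0.016629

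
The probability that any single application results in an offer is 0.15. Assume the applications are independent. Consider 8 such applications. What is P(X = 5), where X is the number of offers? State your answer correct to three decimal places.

X ~ Binomial(n=8, p=0.15).
P(X=5) = C(8,5) · p^5 · (1−p)^3
= 56 · 7.5937e-05 · 0.61413 = 0.00261

0.003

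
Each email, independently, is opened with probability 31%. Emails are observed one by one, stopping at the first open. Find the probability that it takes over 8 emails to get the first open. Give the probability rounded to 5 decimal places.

0.05138

Y = number of emails to the first success; geometric, p = 0.31.
P(Y > 8) = P(first 8 all fail) = (1−p)^8 = 0.0513798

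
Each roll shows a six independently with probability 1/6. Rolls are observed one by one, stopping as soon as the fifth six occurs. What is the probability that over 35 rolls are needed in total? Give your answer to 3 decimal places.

Needing more than 35 rolls ⇔ fewer than 5 successes in the first 35. With X ~ Binomial(35, 0.166667), P(Y > 35) = P(X ≤ 4).
  k=0: C(35,0)·0.166667^0·0.833333^35 = 0.00169
  k=1: C(35,1)·0.166667^1·0.833333^34 = 0.01185
  k=2: C(35,2)·0.166667^2·0.833333^33 = 0.04029
  k=3: C(35,3)·0.166667^3·0.833333^32 = 0.08865
  k=4: C(35,4)·0.166667^4·0.833333^31 = 0.14183
P(X ≤ 4) = 0.28432

0.284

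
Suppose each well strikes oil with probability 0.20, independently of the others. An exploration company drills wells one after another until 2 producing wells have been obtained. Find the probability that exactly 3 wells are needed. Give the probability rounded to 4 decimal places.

Y = trial on which the second success occurs; negative binomial, r=2, p=0.20.
P(Y=3) = C(2,1) · p^2 · (1−p)^1
= 2 · 0.04 · 0.8 = 0.064000

0.0640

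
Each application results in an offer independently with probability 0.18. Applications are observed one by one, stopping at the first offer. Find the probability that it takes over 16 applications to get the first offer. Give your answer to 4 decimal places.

Y = number of applications to the first success; geometric, p = 0.18.
P(Y > 16) = P(first 16 all fail) = (1−p)^16 = 0.041785

0.0418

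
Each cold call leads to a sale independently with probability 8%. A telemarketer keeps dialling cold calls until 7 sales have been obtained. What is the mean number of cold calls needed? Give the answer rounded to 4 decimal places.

Y = total cold calls until the seventh success; negative binomial with r=7, p=0.08.
E[Y] = r / p = 7 / 0.08 = 87.500000

87.5000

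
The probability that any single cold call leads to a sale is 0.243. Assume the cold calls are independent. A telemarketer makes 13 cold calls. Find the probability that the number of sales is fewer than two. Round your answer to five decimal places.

X ~ Binomial(13, 0.243); P(X ≤ 1) = Σ C(13,k) p^k (1−p)^(13−k) over k:
  k=0: C(13,0)·0.243^0·0.757^13 = 0.0268069
  k=1: C(13,1)·0.243^1·0.757^12 = 0.1118665
Total = 0.1386734

0.13867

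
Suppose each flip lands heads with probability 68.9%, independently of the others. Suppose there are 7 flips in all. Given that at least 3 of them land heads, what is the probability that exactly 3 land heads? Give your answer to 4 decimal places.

X ~ Binomial(7, 0.689). Want P(X=3 | X≥3) = P(X=3) / P(X≥3).
P(X=3) = C(7,3)·0.689^3·0.311^4 = 0.107095
P(X≥3) = 1 − 0.000281 − 0.004364 − 0.029004 = 0.966351
Ratio = 0.107095 / 0.966351 = 0.110824

0.1108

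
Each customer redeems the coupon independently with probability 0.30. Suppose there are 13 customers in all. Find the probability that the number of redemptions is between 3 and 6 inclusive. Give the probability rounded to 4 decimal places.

0.7351

X ~ Binomial(13, 0.30); P(3 ≤ X ≤ 6) = Σ C(13,k) p^k (1−p)^(13−k) over k:
  k=3: C(13,3)·0.30^3·0.70^10 = 0.218127
  k=4: C(13,4)·0.30^4·0.70^9 = 0.233708
  k=5: C(13,5)·0.30^5·0.70^8 = 0.180289
  k=6: C(13,6)·0.30^6·0.70^7 = 0.103022
Total = 0.735147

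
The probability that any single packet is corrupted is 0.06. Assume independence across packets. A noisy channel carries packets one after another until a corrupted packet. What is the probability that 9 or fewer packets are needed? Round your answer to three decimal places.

0.427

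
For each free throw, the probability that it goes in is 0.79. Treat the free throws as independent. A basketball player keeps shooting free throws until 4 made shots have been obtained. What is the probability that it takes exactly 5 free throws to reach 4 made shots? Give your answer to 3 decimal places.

Y = trial on which the fourth success occurs; negative binomial, r=4, p=0.79.
P(Y=5) = C(4,3) · p^4 · (1−p)^1
= 4 · 0.3895 · 0.21 = 0.32718

0.327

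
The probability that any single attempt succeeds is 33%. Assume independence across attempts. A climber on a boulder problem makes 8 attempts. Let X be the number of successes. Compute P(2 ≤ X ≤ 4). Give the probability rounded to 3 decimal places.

X ~ Binomial(8, 0.33); P(2 ≤ X ≤ 4) = Σ C(8,k) p^k (1−p)^(8−k) over k:
  k=2: C(8,2)·0.33^2·0.67^6 = 0.27583
  k=3: C(8,3)·0.33^3·0.67^5 = 0.27171
  k=4: C(8,4)·0.33^4·0.67^4 = 0.16728
Total = 0.71482

0.715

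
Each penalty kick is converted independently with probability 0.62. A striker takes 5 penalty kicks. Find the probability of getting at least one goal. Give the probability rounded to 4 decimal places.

P(at least one) = 1 − P(none) = 1 − (1 − 0.62)^5
= 1 − 0.007924 = 0.992076

0.9921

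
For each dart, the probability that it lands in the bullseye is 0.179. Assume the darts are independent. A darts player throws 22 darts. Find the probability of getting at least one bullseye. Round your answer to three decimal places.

0.987

P(at least one) = 1 − P(none) = 1 − (1 − 0.179)^22
= 1 − 0.01305 = 0.98695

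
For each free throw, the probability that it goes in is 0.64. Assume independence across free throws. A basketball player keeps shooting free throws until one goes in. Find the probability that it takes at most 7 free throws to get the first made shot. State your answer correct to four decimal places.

Y = number of free throws to the first success; geometric, p = 0.64.
P(Y ≤ 7) = 1 − (1−p)^7 = 1 − 0.000784 = 0.999216

0.9992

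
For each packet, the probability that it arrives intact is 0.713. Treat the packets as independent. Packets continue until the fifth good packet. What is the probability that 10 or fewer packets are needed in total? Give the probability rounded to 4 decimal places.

0.9615

Finishing within 10 packets ⇔ at least 5 successes in the first 10. With X ~ Binomial(10, 0.713), P(Y ≤ 10) = 1 − P(X ≤ 4).
  k=0: C(10,0)·0.713^0·0.287^10 = 0.000004
  k=1: C(10,1)·0.713^1·0.287^9 = 0.000094
  k=2: C(10,2)·0.713^2·0.287^8 = 0.001053
  k=3: C(10,3)·0.713^3·0.287^7 = 0.006976
  k=4: C(10,4)·0.713^4·0.287^6 = 0.030330
1 − 0.038457 = 0.961543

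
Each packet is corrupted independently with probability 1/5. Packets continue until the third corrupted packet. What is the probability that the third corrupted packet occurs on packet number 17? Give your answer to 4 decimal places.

Y = trial on which the third success occurs; negative binomial, r=3, p=0.20.
P(Y=17) = C(16,2) · p^3 · (1−p)^14
= 120 · 0.008 · 0.04398 = 0.042221

0.0422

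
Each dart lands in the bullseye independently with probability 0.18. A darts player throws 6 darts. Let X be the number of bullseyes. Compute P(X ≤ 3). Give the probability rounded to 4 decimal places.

X ~ Binomial(6, 0.18); P(X ≤ 3) = Σ C(6,k) p^k (1−p)^(6−k) over k:
  k=0: C(6,0)·0.18^0·0.82^6 = 0.304007
  k=1: C(6,1)·0.18^1·0.82^5 = 0.400399
  k=2: C(6,2)·0.18^2·0.82^4 = 0.219731
  k=3: C(6,3)·0.18^3·0.82^3 = 0.064312
Total = 0.988448

0.9884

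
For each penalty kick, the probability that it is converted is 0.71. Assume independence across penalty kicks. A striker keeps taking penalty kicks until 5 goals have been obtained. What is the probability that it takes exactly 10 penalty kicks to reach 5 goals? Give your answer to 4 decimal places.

0.0466

Y = trial on which the fifth success occurs; negative binomial, r=5, p=0.71.
P(Y=10) = C(9,4) · p^5 · (1−p)^5
= 126 · 0.18042 · 0.0020511 = 0.046629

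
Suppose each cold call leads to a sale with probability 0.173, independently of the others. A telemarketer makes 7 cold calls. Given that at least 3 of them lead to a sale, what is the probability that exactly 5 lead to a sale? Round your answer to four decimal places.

X ~ Binomial(7, 0.173). Want P(X=5 | X≥3) = P(X=5) / P(X≥3).
P(X=5) = C(7,5)·0.173^5·0.827^2 = 0.002226
P(X≥3) = 1 − 0.264569 − 0.387416 − 0.243130 = 0.104885
Ratio = 0.002226 / 0.104885 = 0.021220

0.0212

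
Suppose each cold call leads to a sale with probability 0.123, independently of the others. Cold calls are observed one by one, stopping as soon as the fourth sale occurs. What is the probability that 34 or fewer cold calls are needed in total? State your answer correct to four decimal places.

0.6158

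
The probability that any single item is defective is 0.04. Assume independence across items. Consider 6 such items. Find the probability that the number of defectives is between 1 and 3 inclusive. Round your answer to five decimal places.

0.21721

X ~ Binomial(6, 0.04); P(1 ≤ X ≤ 3) = Σ C(6,k) p^k (1−p)^(6−k) over k:
  k=1: C(6,1)·0.04^1·0.96^5 = 0.1956894
  k=2: C(6,2)·0.04^2·0.96^4 = 0.0203843
  k=3: C(6,3)·0.04^3·0.96^3 = 0.0011325
Total = 0.2172062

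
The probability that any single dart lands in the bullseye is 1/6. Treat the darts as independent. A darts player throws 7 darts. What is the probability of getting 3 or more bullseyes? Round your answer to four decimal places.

0.0958

X ~ Binomial(7, 0.166667); P(X ≥ 3) = Σ C(7,k) p^k (1−p)^(7−k) over k:
  k=3: C(7,3)·0.166667^3·0.833333^4 = 0.078143
  k=4: C(7,4)·0.166667^4·0.833333^3 = 0.015629
  k=5: C(7,5)·0.166667^5·0.833333^2 = 0.001875
  k=6: C(7,6)·0.166667^6·0.833333^1 = 0.000125
  k=7: C(7,7)·0.166667^7·0.833333^0 = 0.000004
Total = 0.095775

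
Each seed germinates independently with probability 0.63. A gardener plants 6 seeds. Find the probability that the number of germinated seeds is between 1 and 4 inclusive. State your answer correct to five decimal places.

0.71459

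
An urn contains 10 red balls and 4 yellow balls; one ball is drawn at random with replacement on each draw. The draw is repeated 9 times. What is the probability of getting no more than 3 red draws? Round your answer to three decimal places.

X ~ Binomial(9, 0.714286); P(X ≤ 3) = Σ C(9,k) p^k (1−p)^(9−k) over k:
  k=0: C(9,0)·0.714286^0·0.285714^9 = 0.00001
  k=1: C(9,1)·0.714286^1·0.285714^8 = 0.00029
  k=2: C(9,2)·0.714286^2·0.285714^7 = 0.00285
  k=3: C(9,3)·0.714286^3·0.285714^6 = 0.01665
Total = 0.01981

0.020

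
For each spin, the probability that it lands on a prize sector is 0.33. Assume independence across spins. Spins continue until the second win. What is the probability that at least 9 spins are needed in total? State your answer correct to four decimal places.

0.2006

Needing more than 8 spins ⇔ fewer than 2 successes in the first 8. With X ~ Binomial(8, 0.33), P(Y > 8) = P(X ≤ 1).
  k=0: C(8,0)·0.33^0·0.67^8 = 0.040607
  k=1: C(8,1)·0.33^1·0.67^7 = 0.160003
P(X ≤ 1) = 0.200610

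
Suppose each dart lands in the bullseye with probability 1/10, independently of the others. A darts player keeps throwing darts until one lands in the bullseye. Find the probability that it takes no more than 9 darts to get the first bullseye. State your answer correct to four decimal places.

Y = number of darts to the first success; geometric, p = 0.10.
P(Y ≤ 9) = 1 − (1−p)^9 = 1 − 0.387420 = 0.612580

0.6126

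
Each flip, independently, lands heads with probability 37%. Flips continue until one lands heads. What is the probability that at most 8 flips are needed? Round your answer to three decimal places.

0.975

Y = number of flips to the first success; geometric, p = 0.37.
P(Y ≤ 8) = 1 − (1−p)^8 = 1 − 0.02482 = 0.97518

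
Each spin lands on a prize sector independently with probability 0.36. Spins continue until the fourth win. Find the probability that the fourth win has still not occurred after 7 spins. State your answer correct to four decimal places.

0.7833

Needing more than 7 spins ⇔ fewer than 4 successes in the first 7. With X ~ Binomial(7, 0.36), P(Y > 7) = P(X ≤ 3).
  k=0: C(7,0)·0.36^0·0.64^7 = 0.043980
  k=1: C(7,1)·0.36^1·0.64^6 = 0.173173
  k=2: C(7,2)·0.36^2·0.64^5 = 0.292230
  k=3: C(7,3)·0.36^3·0.64^4 = 0.273965
P(X ≤ 3) = 0.783348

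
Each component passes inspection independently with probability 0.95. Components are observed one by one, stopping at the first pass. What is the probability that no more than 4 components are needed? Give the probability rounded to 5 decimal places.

Y = number of components to the first success; geometric, p = 0.95.
P(Y ≤ 4) = 1 − (1−p)^4 = 1 − 0.0000063 = 0.9999938

0.99999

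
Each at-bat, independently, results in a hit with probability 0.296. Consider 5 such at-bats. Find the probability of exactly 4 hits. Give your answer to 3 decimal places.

0.027

X ~ Binomial(n=5, p=0.296).
P(X=4) = C(5,4) · p^4 · (1−p)^1
= 5 · 0.0076766 · 0.704 = 0.02702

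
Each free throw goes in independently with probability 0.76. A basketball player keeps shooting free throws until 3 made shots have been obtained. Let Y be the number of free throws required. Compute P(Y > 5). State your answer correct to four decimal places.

Needing more than 5 free throws ⇔ fewer than 3 successes in the first 5. With X ~ Binomial(5, 0.76), P(Y > 5) = P(X ≤ 2).
  k=0: C(5,0)·0.76^0·0.24^5 = 0.000796
  k=1: C(5,1)·0.76^1·0.24^4 = 0.012607
  k=2: C(5,2)·0.76^2·0.24^3 = 0.079847
P(X ≤ 2) = 0.093251

0.0933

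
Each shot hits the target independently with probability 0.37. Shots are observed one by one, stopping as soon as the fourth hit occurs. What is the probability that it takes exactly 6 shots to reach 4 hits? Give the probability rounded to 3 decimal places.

Y = trial on which the fourth success occurs; negative binomial, r=4, p=0.37.
P(Y=6) = C(5,3) · p^4 · (1−p)^2
= 10 · 0.018742 · 0.3969 = 0.07439

0.074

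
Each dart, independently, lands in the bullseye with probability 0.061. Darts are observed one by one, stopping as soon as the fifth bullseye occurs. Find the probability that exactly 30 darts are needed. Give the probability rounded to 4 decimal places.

Y = trial on which the fifth success occurs; negative binomial, r=5, p=0.061.
P(Y=30) = C(29,4) · p^5 · (1−p)^25
= 23751 · 8.446e-07 · 0.20732 = 0.004159

0.0042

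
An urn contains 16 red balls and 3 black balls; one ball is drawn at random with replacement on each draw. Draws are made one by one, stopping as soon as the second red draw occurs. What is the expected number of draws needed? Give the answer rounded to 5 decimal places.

Y = total draws until the second success; negative binomial with r=2, p=0.842105.
E[Y] = r / p = 2 / 0.842105 = 2.3750000

2.37500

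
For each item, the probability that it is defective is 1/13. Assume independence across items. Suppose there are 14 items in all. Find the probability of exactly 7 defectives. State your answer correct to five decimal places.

0.00003

X ~ Binomial(n=14, p=0.076923).
P(X=7) = C(14,7) · p^7 · (1−p)^7
= 3432 · 1.5937e-08 · 0.57104 = 0.0000312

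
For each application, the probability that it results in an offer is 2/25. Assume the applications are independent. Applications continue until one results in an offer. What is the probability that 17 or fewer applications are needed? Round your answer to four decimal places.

0.7577

Y = number of applications to the first success; geometric, p = 0.08.
P(Y ≤ 17) = 1 − (1−p)^17 = 1 − 0.242322 = 0.757678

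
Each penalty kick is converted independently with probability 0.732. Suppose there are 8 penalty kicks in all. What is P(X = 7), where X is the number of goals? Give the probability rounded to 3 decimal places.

X ~ Binomial(n=8, p=0.732).
P(X=7) = C(8,7) · p^7 · (1−p)^1
= 8 · 0.11261 · 0.268 = 0.24144

0.241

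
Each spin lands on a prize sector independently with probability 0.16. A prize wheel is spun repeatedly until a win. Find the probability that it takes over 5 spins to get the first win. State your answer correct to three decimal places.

Y = number of spins to the first success; geometric, p = 0.16.
P(Y > 5) = P(first 5 all fail) = (1−p)^5 = 0.41821

0.418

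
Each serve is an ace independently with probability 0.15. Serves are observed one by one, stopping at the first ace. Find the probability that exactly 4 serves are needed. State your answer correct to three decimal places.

0.092

Geometric (trials to first success), p = 0.15.
P(Y = 4) = (1−p)^3 · p = 0.61413 · 0.15 = 0.09212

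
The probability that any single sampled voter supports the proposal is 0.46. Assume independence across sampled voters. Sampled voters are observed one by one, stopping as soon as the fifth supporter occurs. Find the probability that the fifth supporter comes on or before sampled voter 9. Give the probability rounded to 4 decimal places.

0.4024

Finishing within 9 sampled voters ⇔ at least 5 successes in the first 9. With X ~ Binomial(9, 0.46), P(Y ≤ 9) = 1 − P(X ≤ 4).
  k=0: C(9,0)·0.46^0·0.54^9 = 0.003904
  k=1: C(9,1)·0.46^1·0.54^8 = 0.029933
  k=2: C(9,2)·0.46^2·0.54^7 = 0.101994
  k=3: C(9,3)·0.46^3·0.54^6 = 0.202729
  k=4: C(9,4)·0.46^4·0.54^5 = 0.259042
1 − 0.597602 = 0.402398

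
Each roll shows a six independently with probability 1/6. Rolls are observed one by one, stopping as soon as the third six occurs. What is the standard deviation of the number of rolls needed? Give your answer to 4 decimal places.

Y = total rolls until the third success; negative binomial with r=3, p=0.166667.
SD(Y) = √[r(1−p)/p²] = √(90.000000) = 9.486833

9.4868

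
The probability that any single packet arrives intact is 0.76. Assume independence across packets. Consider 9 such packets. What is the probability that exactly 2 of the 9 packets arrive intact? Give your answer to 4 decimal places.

X ~ Binomial(n=9, p=0.76).
P(X=2) = C(9,2) · p^2 · (1−p)^7
= 36 · 0.5776 · 4.5865e-05 = 0.000954

0.0010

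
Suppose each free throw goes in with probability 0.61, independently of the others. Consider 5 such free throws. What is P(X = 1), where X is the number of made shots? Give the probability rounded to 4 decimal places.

X ~ Binomial(n=5, p=0.61).
P(X=1) = C(5,1) · p^1 · (1−p)^4
= 5 · 0.61 · 0.023134 = 0.070560

0.0706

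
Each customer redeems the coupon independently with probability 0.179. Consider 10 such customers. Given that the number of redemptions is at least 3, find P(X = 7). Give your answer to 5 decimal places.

X ~ Binomial(10, 0.179). Want P(X=7 | X≥3) = P(X=7) / P(X≥3).
P(X=7) = C(10,7)·0.179^7·0.821^3 = 0.0003910
P(X≥3) = 1 − 0.1391335 − 0.3033482 − 0.2976212 = 0.2598971
Ratio = 0.0003910 / 0.2598971 = 0.0015045

0.00150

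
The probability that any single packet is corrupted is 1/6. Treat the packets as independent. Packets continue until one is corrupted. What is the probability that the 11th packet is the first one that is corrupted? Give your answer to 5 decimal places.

Geometric (trials to first success), p = 0.166667.
P(Y = 11) = (1−p)^10 · p = 0.16151 · 0.166667 = 0.0269176

0.02692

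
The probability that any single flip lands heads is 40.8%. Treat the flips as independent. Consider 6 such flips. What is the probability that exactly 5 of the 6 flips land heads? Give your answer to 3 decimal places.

X ~ Binomial(n=6, p=0.408).
P(X=5) = C(6,5) · p^5 · (1−p)^1
= 6 · 0.011306 · 0.592 = 0.04016

0.040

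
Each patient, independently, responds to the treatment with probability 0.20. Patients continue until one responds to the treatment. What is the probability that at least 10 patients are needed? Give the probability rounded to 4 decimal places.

0.1342

Y = number of patients to the first success; geometric, p = 0.20.
P(Y > 9) = P(first 9 all fail) = (1−p)^9 = 0.134218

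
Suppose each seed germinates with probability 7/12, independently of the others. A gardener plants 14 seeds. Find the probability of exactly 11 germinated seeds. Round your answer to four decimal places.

0.0701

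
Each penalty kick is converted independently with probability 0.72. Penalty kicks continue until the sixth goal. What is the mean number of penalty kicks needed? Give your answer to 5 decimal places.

Y = total penalty kicks until the sixth success; negative binomial with r=6, p=0.72.
E[Y] = r / p = 6 / 0.72 = 8.3333333

8.33333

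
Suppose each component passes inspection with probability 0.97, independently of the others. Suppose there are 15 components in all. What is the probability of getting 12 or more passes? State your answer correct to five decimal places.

X ~ Binomial(15, 0.97); P(X ≥ 12) = Σ C(15,k) p^k (1−p)^(15−k) over k:
  k=12: C(15,12)·0.97^12·0.03^3 = 0.0085239
  k=13: C(15,13)·0.97^13·0.03^2 = 0.0636011
  k=14: C(15,14)·0.97^14·0.03^1 = 0.2937763
  k=15: C(15,15)·0.97^15·0.03^0 = 0.6332512
Total = 0.9991524

0.99915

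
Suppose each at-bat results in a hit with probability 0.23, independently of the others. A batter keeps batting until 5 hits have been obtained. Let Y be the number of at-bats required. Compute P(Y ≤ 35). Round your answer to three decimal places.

Finishing within 35 at-bats ⇔ at least 5 successes in the first 35. With X ~ Binomial(35, 0.23), P(Y ≤ 35) = 1 − P(X ≤ 4).
  k=0: C(35,0)·0.23^0·0.77^35 = 0.00011
  k=1: C(35,1)·0.23^1·0.77^34 = 0.00111
  k=2: C(35,2)·0.23^2·0.77^33 = 0.00565
  k=3: C(35,3)·0.23^3·0.77^32 = 0.01857
  k=4: C(35,4)·0.23^4·0.77^31 = 0.04437
1 − 0.06981 = 0.93019

0.930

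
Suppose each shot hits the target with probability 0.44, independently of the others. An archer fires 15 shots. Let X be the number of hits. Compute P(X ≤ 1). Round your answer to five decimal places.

X ~ Binomial(15, 0.44); P(X ≤ 1) = Σ C(15,k) p^k (1−p)^(15−k) over k:
  k=0: C(15,0)·0.44^0·0.56^15 = 0.0001670
  k=1: C(15,1)·0.44^1·0.56^14 = 0.0019687
Total = 0.0021357

0.00214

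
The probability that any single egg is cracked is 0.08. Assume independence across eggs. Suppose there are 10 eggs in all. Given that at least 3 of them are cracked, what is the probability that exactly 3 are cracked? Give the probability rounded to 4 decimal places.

X ~ Binomial(10, 0.08). Want P(X=3 | X≥3) = P(X=3) / P(X≥3).
P(X=3) = C(10,3)·0.08^3·0.92^7 = 0.034274
P(X≥3) = 1 − 0.434388 − 0.377729 − 0.147807 = 0.040075
Ratio = 0.034274 / 0.040075 = 0.855240

0.8552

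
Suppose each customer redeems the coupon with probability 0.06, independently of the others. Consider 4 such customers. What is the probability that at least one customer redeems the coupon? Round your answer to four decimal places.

P(at least one) = 1 − P(none) = 1 − (1 − 0.06)^4
= 1 − 0.780749 = 0.219251

0.2193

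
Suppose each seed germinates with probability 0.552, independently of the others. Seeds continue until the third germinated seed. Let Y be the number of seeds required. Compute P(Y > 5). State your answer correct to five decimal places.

Needing more than 5 seeds ⇔ fewer than 3 successes in the first 5. With X ~ Binomial(5, 0.552), P(Y > 5) = P(X ≤ 2).
  k=0: C(5,0)·0.552^0·0.448^5 = 0.0180464
  k=1: C(5,1)·0.552^1·0.448^4 = 0.1111786
  k=2: C(5,2)·0.552^2·0.448^3 = 0.2739758
P(X ≤ 2) = 0.4032008

0.40320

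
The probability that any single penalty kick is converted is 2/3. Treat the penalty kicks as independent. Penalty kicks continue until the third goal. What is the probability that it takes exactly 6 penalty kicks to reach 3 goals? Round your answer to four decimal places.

Y = trial on which the third success occurs; negative binomial, r=3, p=0.666667.
P(Y=6) = C(5,2) · p^3 · (1−p)^3
= 10 · 0.2963 · 0.037037 = 0.109739

0.1097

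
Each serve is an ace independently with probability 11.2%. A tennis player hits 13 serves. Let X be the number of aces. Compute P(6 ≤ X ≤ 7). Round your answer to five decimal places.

X ~ Binomial(13, 0.112); P(6 ≤ X ≤ 7) = Σ C(13,k) p^k (1−p)^(13−k) over k:
  k=6: C(13,6)·0.112^6·0.888^7 = 0.0014747
  k=7: C(13,7)·0.112^7·0.888^6 = 0.0001860
Total = 0.0016607

0.00166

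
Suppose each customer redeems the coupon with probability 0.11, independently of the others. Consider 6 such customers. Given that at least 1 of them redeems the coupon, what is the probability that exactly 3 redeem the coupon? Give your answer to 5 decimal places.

0.03731

X ~ Binomial(6, 0.11). Want P(X=3 | X≥1) = P(X=3) / P(X≥1).
P(X=3) = C(6,3)·0.11^3·0.89^3 = 0.0187663
P(X≥1) = 1 − 0.4969813 = 0.5030187
Ratio = 0.0187663 / 0.5030187 = 0.0373073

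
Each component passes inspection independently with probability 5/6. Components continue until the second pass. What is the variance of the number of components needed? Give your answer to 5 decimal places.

0.48000

Y = total components until the second success; negative binomial with r=2, p=0.833333.
Var(Y) = r(1−p)/p² = 2·0.166667 / 0.833333² = 0.4800000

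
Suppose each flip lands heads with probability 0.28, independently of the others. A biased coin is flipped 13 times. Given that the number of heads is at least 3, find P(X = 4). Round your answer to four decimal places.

0.3045

X ~ Binomial(13, 0.28). Want P(X=4 | X≥3) = P(X=4) / P(X≥3).
P(X=4) = C(13,4)·0.28^4·0.72^9 = 0.228523
P(X≥3) = 1 − 0.013974 − 0.070647 − 0.164842 = 0.750537
Ratio = 0.228523 / 0.750537 = 0.304480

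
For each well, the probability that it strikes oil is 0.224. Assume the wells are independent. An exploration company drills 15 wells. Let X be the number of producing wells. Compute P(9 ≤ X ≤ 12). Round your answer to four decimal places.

X ~ Binomial(15, 0.224); P(9 ≤ X ≤ 12) = Σ C(15,k) p^k (1−p)^(15−k) over k:
  k=9: C(15,9)·0.224^9·0.776^6 = 0.001552
  k=10: C(15,10)·0.224^10·0.776^5 = 0.000269
  k=11: C(15,11)·0.224^11·0.776^4 = 0.000035
  k=12: C(15,12)·0.224^12·0.776^3 = 0.000003
Total = 0.001859

0.0019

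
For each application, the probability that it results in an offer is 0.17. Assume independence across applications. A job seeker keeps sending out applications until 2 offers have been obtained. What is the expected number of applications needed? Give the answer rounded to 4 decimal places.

11.7647

Y = total applications until the second success; negative binomial with r=2, p=0.17.
E[Y] = r / p = 2 / 0.17 = 11.764706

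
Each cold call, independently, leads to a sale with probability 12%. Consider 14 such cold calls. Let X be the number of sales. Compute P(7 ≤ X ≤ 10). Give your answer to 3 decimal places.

0.001

X ~ Binomial(14, 0.12); P(7 ≤ X ≤ 10) = Σ C(14,k) p^k (1−p)^(14−k) over k:
  k=7: C(14,7)·0.12^7·0.88^7 = 0.00050
  k=8: C(14,8)·0.12^8·0.88^6 = 0.00006
  k=9: C(14,9)·0.12^9·0.88^5 = 0.00001
  k=10: C(14,10)·0.12^10·0.88^4 = 0.00000
Total = 0.00057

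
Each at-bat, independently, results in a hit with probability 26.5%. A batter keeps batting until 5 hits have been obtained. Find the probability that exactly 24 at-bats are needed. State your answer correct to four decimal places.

0.0333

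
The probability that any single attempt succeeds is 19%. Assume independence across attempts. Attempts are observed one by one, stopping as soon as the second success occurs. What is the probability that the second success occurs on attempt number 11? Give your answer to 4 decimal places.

Y = trial on which the second success occurs; negative binomial, r=2, p=0.19.
P(Y=11) = C(10,1) · p^2 · (1−p)^9
= 10 · 0.0361 · 0.15009 = 0.054184

0.0542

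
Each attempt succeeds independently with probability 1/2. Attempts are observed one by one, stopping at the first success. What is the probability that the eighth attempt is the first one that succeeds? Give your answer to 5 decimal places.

Geometric (trials to first success), p = 0.50.
P(Y = 8) = (1−p)^7 · p = 0.0078125 · 0.50 = 0.0039062

0.00391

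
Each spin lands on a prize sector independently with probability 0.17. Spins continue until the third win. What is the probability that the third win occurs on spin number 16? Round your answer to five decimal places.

0.04577

Y = trial on which the third success occurs; negative binomial, r=3, p=0.17.
P(Y=16) = C(15,2) · p^3 · (1−p)^13
= 105 · 0.004913 · 0.088719 = 0.0457669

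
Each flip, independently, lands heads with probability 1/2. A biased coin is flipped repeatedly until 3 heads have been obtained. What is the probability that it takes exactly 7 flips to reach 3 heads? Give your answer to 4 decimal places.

0.1172

Y = trial on which the third success occurs; negative binomial, r=3, p=0.50.
P(Y=7) = C(6,2) · p^3 · (1−p)^4
= 15 · 0.125 · 0.0625 = 0.117188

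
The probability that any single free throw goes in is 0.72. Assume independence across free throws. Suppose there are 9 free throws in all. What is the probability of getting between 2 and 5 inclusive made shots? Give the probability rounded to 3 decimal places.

0.226

X ~ Binomial(9, 0.72); P(2 ≤ X ≤ 5) = Σ C(9,k) p^k (1−p)^(9−k) over k:
  k=2: C(9,2)·0.72^2·0.28^7 = 0.00252
  k=3: C(9,3)·0.72^3·0.28^6 = 0.01511
  k=4: C(9,4)·0.72^4·0.28^5 = 0.05828
  k=5: C(9,5)·0.72^5·0.28^4 = 0.14985
Total = 0.22576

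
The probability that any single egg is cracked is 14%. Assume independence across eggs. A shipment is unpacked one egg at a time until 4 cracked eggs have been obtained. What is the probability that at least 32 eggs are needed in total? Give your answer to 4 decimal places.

0.3520

Needing more than 31 eggs ⇔ fewer than 4 successes in the first 31. With X ~ Binomial(31, 0.14), P(Y > 31) = P(X ≤ 3).
  k=0: C(31,0)·0.14^0·0.86^31 = 0.009321
  k=1: C(31,1)·0.14^1·0.86^30 = 0.047037
  k=2: C(31,2)·0.14^2·0.86^29 = 0.114859
  k=3: C(31,3)·0.14^3·0.86^28 = 0.180747
P(X ≤ 3) = 0.351964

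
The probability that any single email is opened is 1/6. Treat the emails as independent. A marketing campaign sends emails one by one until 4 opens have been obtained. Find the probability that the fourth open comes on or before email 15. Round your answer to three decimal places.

0.232

Finishing within 15 emails ⇔ at least 4 successes in the first 15. With X ~ Binomial(15, 0.166667), P(Y ≤ 15) = 1 − P(X ≤ 3).
  k=0: C(15,0)·0.166667^0·0.833333^15 = 0.06491
  k=1: C(15,1)·0.166667^1·0.833333^14 = 0.19472
  k=2: C(15,2)·0.166667^2·0.833333^13 = 0.27260
  k=3: C(15,3)·0.166667^3·0.833333^12 = 0.23626
1 − 0.76848 = 0.23152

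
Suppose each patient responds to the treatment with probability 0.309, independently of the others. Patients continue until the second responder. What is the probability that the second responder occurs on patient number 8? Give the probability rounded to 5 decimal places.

Y = trial on which the second success occurs; negative binomial, r=2, p=0.309.
P(Y=8) = C(7,1) · p^2 · (1−p)^6
= 7 · 0.095481 · 0.10886 = 0.0727584

0.07276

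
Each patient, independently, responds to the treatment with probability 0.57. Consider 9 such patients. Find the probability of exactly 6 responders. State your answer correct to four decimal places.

0.2291

X ~ Binomial(n=9, p=0.57).
P(X=6) = C(9,6) · p^6 · (1−p)^3
= 84 · 0.034296 · 0.079507 = 0.229052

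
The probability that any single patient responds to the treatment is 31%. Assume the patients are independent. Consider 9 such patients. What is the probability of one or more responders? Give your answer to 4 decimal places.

P(at least one) = 1 − P(none) = 1 − (1 − 0.31)^9
= 1 − 0.035452 = 0.964548

0.9645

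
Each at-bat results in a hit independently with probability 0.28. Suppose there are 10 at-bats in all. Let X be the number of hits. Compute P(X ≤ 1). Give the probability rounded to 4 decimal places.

0.1830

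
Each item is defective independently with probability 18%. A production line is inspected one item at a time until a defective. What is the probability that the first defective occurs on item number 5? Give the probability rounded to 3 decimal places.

Geometric (trials to first success), p = 0.18.
P(Y = 5) = (1−p)^4 · p = 0.45212 · 0.18 = 0.08138

0.081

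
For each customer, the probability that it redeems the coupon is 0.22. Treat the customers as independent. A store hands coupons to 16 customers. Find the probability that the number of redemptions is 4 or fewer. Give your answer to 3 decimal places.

X ~ Binomial(16, 0.22); P(X ≤ 4) = Σ C(16,k) p^k (1−p)^(16−k) over k:
  k=0: C(16,0)·0.22^0·0.78^16 = 0.01877
  k=1: C(16,1)·0.22^1·0.78^15 = 0.08472
  k=2: C(16,2)·0.22^2·0.78^14 = 0.17921
  k=3: C(16,3)·0.22^3·0.78^13 = 0.23588
  k=4: C(16,4)·0.22^4·0.78^12 = 0.21622
Total = 0.73479

0.735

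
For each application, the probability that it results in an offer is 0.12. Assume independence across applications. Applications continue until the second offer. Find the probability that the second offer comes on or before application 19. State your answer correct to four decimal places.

0.6835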